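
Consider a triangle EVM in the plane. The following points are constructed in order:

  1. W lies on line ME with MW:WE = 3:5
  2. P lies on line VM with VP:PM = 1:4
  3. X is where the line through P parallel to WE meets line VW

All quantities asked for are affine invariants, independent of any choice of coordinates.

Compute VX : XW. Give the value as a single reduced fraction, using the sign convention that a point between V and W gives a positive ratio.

Work in coordinates with E = (0, 0), V = (1, 0), M = (0, 1).
1. W lies on line ME with MW:WE = 3:5 ⇒ W = (0, 5/8)
2. P lies on line VM with VP:PM = 1:4 ⇒ P = (4/5, 1/5)
3. X is where the line through P parallel to WE meets line VW ⇒ X = (4/5, 1/8)
X = V + t·(W−V) with t = 1/5, so VX:XW = t:(1−t) = 1/5:4/5

VX:XW = 1/4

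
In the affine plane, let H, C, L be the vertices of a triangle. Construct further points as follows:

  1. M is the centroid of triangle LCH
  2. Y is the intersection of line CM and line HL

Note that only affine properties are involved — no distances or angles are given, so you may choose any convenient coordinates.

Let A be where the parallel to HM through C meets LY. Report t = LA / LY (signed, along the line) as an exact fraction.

t = 4

Set H = (0, 0), C = (1, 0), L = (0, 1); any affine frame gives the same invariant.
1. M is the centroid of triangle LCH ⇒ M = (1/3, 1/3)
2. Y is the intersection of line CM and line HL ⇒ Y = (0, 1/2)
through C parallel to HM: direction (1/3, 1/3); meets LY at A = (0, -1)
A = L + t·(Y−L) with t = 4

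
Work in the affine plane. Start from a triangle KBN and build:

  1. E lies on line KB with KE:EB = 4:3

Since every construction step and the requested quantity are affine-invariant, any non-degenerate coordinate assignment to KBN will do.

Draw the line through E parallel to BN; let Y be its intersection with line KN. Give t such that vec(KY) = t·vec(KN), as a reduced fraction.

Set K = (0, 0), B = (1, 0), N = (0, 1); any affine frame gives the same invariant.
1. E lies on line KB with KE:EB = 4:3 ⇒ E = (4/7, 0)
through E parallel to BN: direction (-1, 1); meets KN at Y = (0, 4/7)
Y = K + t·(N−K) with t = 4/7

t = 4/7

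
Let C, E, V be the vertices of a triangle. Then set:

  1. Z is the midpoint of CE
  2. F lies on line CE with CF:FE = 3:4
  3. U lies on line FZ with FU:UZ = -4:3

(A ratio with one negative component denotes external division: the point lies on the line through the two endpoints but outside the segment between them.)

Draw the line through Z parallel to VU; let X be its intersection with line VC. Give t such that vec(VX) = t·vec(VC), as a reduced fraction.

Work in coordinates with C = (0, 0), E = (1, 0), V = (0, 1).
1. Z is the midpoint of CE ⇒ Z = (1/2, 0)
2. F lies on line CE with CF:FE = 3:4 ⇒ F = (3/7, 0)
3. U lies on line FZ with FU:UZ = -4:3 ⇒ U = (5/7, 0)
through Z parallel to VU: direction (5/7, -1); meets VC at X = (0, 7/10)
X = V + t·(C−V) with t = 3/10

t = 3/10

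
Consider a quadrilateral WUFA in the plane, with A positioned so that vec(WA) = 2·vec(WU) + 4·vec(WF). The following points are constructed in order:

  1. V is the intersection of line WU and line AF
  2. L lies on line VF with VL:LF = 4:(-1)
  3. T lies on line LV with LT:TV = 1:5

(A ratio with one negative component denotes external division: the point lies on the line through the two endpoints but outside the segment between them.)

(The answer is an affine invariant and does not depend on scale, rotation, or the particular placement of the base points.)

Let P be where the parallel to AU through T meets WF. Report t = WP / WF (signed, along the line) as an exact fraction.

Set W = (0, 0), U = (1, 0), F = (0, 1), A = (2, 4); any affine frame gives the same invariant.
1. V is the intersection of line WU and line AF ⇒ V = (-2/3, 0)
2. L lies on line VF with VL:LF = 4:(-1) ⇒ L = (2/9, 4/3)
3. T lies on line LV with LT:TV = 1:5 ⇒ T = (2/27, 10/9)
through T parallel to AU: direction (-1, -4); meets WF at P = (0, 22/27)
P = W + t·(F−W) with t = 22/27

t = 22/27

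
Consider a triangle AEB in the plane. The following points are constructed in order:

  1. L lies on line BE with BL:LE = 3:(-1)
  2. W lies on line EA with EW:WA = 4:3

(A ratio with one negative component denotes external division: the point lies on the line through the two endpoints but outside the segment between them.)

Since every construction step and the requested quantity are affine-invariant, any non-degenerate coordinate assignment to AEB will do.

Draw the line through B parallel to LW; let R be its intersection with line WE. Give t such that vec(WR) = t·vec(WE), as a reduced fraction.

t = 3

Choose coordinates A = (0, 0), E = (1, 0), B = (0, 1).
1. L lies on line BE with BL:LE = 3:(-1) ⇒ L = (3/2, -1/2)
2. W lies on line EA with EW:WA = 4:3 ⇒ W = (3/7, 0)
through B parallel to LW: direction (-15/14, 1/2); meets WE at R = (15/7, 0)
R = W + t·(E−W) with t = 3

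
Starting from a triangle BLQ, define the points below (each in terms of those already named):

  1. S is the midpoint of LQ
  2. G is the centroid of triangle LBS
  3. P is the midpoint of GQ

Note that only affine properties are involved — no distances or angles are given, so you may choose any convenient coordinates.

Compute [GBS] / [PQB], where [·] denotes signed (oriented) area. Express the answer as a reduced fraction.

Set B = (0, 0), L = (1, 0), Q = (0, 1); any affine frame gives the same invariant.
1. S is the midpoint of LQ ⇒ S = (1/2, 1/2)
2. G is the centroid of triangle LBS ⇒ G = (1/2, 1/6)
3. P is the midpoint of GQ ⇒ P = (1/4, 7/12)
2·[GBS] = -1/6, 2·[PQB] = 1/4
[GBS]:[PQB] = -1/6:1/4 = -2/3

[GBS]:[PQB] = -2/3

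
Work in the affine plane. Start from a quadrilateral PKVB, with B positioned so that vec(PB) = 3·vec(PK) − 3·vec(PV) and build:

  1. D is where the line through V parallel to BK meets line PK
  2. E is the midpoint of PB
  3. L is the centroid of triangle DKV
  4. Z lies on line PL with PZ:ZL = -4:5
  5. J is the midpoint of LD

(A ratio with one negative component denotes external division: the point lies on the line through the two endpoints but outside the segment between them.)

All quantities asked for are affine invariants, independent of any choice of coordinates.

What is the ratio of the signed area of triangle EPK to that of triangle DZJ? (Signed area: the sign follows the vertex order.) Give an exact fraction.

Assign P = (0, 0), K = (1, 0), V = (0, 1), B = (3, -3) — the answer is frame-independent, so this choice is without loss of generality.
1. D is where the line through V parallel to BK meets line PK ⇒ D = (2/3, 0)
2. E is the midpoint of PB ⇒ E = (3/2, -3/2)
3. L is the centroid of triangle DKV ⇒ L = (5/9, 1/3)
4. Z lies on line PL with PZ:ZL = -4:5 ⇒ Z = (-20/9, -4/3)
5. J is the midpoint of LD ⇒ J = (11/18, 1/6)
2·[EPK] = -3/2, 2·[DZJ] = -5/9
[EPK]:[DZJ] = -3/2:-5/9 = 27/10

[EPK]:[DZJ] = 27/10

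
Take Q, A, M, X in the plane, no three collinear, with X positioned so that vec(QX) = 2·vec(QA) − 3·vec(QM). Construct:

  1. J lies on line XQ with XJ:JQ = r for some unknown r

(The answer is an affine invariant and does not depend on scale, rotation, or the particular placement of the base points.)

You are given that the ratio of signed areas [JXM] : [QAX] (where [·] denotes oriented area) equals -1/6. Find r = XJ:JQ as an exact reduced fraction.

r = 1/3

Choose coordinates Q = (0, 0), A = (1, 0), M = (0, 1), X = (2, -3).
1. With XJ:JQ = r, write λ = r/(r+1) so J = X + λ·(Q−X); J is affine-linear in λ
Every point depending on J is an affine combination of J and λ-independent points, so each such coordinate is linear in λ; the λ² term in each signed area is a multiple of (Q−X)×(Q−X) = 0, so 2·[JXM] and 2·[QAX] are each linear in λ. Evaluating at λ=0 and λ=1:
  2·[JXM] = 2·λ,   2·[QAX] = -3
So [JXM]:[QAX] = (2·λ) / (-3). Setting this equal to -1/6:
  2·λ = -1/6·(-3)  ⇒  λ = 1/4
Then r = λ/(1−λ) = (1/4)/(3/4) = 1/3. Check: with r = 1/3, J = (3/2, -9/4) and [JXM]:[QAX] = -1/6 as required.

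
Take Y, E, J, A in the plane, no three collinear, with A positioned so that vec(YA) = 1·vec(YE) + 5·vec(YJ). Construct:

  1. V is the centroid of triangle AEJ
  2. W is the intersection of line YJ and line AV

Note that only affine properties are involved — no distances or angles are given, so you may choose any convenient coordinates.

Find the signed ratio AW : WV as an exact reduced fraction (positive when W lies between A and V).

Choose coordinates Y = (0, 0), E = (1, 0), J = (0, 1), A = (1, 5).
1. V is the centroid of triangle AEJ ⇒ V = (2/3, 2)
2. W is the intersection of line YJ and line AV ⇒ W = (0, -4)
W = A + t·(V−A) with t = 3, so AW:WV = t:(1−t) = 3:-2

AW:WV = -3/2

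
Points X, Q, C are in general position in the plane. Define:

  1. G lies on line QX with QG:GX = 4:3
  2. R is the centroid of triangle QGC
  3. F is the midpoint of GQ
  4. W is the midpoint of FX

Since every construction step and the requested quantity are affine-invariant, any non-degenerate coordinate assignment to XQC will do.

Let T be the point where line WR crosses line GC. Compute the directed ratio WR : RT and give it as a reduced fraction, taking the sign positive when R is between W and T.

WR:RT = -11/8

Assign X = (0, 0), Q = (1, 0), C = (0, 1) — the answer is frame-independent, so this choice is without loss of generality.
1. G lies on line QX with QG:GX = 4:3 ⇒ G = (3/7, 0)
2. R is the centroid of triangle QGC ⇒ R = (10/21, 1/3)
3. F is the midpoint of GQ ⇒ F = (5/7, 0)
4. W is the midpoint of FX ⇒ W = (5/14, 0)
line WR meets GC at T = (30/77, 1/11)
R = W + t·(T−W) with t = 11/3, so WR:RT = 11/3:-8/3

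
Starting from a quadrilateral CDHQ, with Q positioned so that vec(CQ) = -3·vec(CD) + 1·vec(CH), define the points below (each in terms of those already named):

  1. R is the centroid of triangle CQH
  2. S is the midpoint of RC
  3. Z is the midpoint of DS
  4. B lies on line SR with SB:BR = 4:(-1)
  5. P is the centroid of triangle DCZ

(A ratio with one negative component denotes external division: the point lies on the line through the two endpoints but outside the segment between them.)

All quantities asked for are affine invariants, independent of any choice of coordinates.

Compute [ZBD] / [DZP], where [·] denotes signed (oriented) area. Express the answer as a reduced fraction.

[ZBD]:[DZP] = -4

Work in coordinates with C = (0, 0), D = (1, 0), H = (0, 1), Q = (-3, 1).
1. R is the centroid of triangle CQH ⇒ R = (-1, 2/3)
2. S is the midpoint of RC ⇒ S = (-1/2, 1/3)
3. Z is the midpoint of DS ⇒ Z = (1/4, 1/6)
4. B lies on line SR with SB:BR = 4:(-1) ⇒ B = (-7/6, 7/9)
5. P is the centroid of triangle DCZ ⇒ P = (5/12, 1/18)
2·[ZBD] = -2/9, 2·[DZP] = 1/18
[ZBD]:[DZP] = -2/9:1/18 = -4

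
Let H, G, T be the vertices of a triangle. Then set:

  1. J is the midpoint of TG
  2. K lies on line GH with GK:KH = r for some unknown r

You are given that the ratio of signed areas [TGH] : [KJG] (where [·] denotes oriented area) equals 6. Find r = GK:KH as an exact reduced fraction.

r = 1/2

Assign H = (0, 0), G = (1, 0), T = (0, 1) — the answer is frame-independent, so this choice is without loss of generality.
1. J is the midpoint of TG ⇒ J = (1/2, 1/2)
2. With GK:KH = r, write λ = r/(r+1) so K = G + λ·(H−G); K is affine-linear in λ
Every point depending on K is an affine combination of K and λ-independent points, so each such coordinate is linear in λ; the λ² term in each signed area is a multiple of (H−G)×(H−G) = 0, so 2·[TGH] and 2·[KJG] are each linear in λ. Evaluating at λ=0 and λ=1:
  2·[TGH] = -1,   2·[KJG] = -1/2·λ
So [TGH]:[KJG] = (-1) / (-1/2·λ). Setting this equal to 6:
  -1 = 6·(-1/2·λ)  ⇒  λ = 1/3
Then r = λ/(1−λ) = (1/3)/(2/3) = 1/2. Check: with r = 1/2, K = (2/3, 0) and [TGH]:[KJG] = 6 as required.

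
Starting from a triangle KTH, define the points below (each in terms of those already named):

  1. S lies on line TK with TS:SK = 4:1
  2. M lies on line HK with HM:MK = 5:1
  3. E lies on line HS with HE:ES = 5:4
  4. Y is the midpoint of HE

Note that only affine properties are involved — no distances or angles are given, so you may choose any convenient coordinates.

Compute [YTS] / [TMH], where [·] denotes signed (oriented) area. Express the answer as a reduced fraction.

[YTS]:[TMH] = 52/75

Choose coordinates K = (0, 0), T = (1, 0), H = (0, 1).
1. S lies on line TK with TS:SK = 4:1 ⇒ S = (1/5, 0)
2. M lies on line HK with HM:MK = 5:1 ⇒ M = (0, 1/6)
3. E lies on line HS with HE:ES = 5:4 ⇒ E = (1/9, 4/9)
4. Y is the midpoint of HE ⇒ Y = (1/18, 13/18)
2·[YTS] = -26/45, 2·[TMH] = -5/6
[YTS]:[TMH] = -26/45:-5/6 = 52/75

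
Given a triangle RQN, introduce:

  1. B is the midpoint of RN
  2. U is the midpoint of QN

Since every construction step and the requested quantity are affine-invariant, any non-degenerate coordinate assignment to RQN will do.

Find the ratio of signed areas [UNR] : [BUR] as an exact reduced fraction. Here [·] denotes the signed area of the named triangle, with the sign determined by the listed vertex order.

[UNR]:[BUR] = -2

Work in coordinates with R = (0, 0), Q = (1, 0), N = (0, 1).
1. B is the midpoint of RN ⇒ B = (0, 1/2)
2. U is the midpoint of QN ⇒ U = (1/2, 1/2)
2·[UNR] = 1/2, 2·[BUR] = -1/4
[UNR]:[BUR] = 1/2:-1/4 = -2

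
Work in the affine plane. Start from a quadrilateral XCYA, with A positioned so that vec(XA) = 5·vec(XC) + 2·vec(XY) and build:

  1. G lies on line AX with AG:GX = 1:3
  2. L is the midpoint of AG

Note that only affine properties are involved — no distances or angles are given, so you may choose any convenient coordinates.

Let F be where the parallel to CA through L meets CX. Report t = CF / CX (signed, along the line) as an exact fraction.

Work in coordinates with X = (0, 0), C = (1, 0), Y = (0, 1), A = (5, 2).
1. G lies on line AX with AG:GX = 1:3 ⇒ G = (15/4, 3/2)
2. L is the midpoint of AG ⇒ L = (35/8, 7/4)
through L parallel to CA: direction (4, 2); meets CX at F = (7/8, 0)
F = C + t·(X−C) with t = 1/8

t = 1/8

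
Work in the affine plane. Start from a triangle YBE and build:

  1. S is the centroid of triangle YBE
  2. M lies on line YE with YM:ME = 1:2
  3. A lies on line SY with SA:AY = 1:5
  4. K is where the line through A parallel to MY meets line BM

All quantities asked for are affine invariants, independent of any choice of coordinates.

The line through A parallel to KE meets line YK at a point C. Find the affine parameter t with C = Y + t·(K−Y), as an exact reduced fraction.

Set Y = (0, 0), B = (1, 0), E = (0, 1); any affine frame gives the same invariant.
1. S is the centroid of triangle YBE ⇒ S = (1/3, 1/3)
2. M lies on line YE with YM:ME = 1:2 ⇒ M = (0, 1/3)
3. A lies on line SY with SA:AY = 1:5 ⇒ A = (5/18, 5/18)
4. K is where the line through A parallel to MY meets line BM ⇒ K = (5/18, 13/54)
through A parallel to KE: direction (-5/18, 41/54); meets YK at C = (70/243, 182/729)
C = Y + t·(K−Y) with t = 28/27

t = 28/27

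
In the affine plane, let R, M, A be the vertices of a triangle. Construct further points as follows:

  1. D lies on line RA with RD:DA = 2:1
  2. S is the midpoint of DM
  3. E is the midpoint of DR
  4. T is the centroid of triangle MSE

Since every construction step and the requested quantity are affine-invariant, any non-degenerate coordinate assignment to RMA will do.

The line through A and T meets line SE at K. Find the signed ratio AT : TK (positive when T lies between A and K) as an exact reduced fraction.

AT:TK = -7

Choose coordinates R = (0, 0), M = (1, 0), A = (0, 1).
1. D lies on line RA with RD:DA = 2:1 ⇒ D = (0, 2/3)
2. S is the midpoint of DM ⇒ S = (1/2, 1/3)
3. E is the midpoint of DR ⇒ E = (0, 1/3)
4. T is the centroid of triangle MSE ⇒ T = (1/2, 2/9)
line AT meets SE at K = (3/7, 1/3)
T = A + t·(K−A) with t = 7/6, so AT:TK = 7/6:-1/6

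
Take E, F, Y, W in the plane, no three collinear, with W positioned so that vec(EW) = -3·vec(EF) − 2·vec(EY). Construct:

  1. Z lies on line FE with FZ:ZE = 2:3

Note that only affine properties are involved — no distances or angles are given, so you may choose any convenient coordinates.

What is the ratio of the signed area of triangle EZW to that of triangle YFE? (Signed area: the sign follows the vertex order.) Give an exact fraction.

[EZW]:[YFE] = 6/5

Assign E = (0, 0), F = (1, 0), Y = (0, 1), W = (-3, -2) — the answer is frame-independent, so this choice is without loss of generality.
1. Z lies on line FE with FZ:ZE = 2:3 ⇒ Z = (3/5, 0)
2·[EZW] = -6/5, 2·[YFE] = -1
[EZW]:[YFE] = -6/5:-1 = 6/5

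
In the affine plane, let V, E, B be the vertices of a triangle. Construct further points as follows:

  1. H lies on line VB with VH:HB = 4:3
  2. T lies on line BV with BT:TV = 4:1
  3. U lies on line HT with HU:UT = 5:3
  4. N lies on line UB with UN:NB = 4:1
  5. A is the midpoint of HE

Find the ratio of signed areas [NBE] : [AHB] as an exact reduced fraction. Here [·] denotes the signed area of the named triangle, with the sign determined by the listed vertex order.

Set V = (0, 0), E = (1, 0), B = (0, 1); any affine frame gives the same invariant.
1. H lies on line VB with VH:HB = 4:3 ⇒ H = (0, 4/7)
2. T lies on line BV with BT:TV = 4:1 ⇒ T = (0, 1/5)
3. U lies on line HT with HU:UT = 5:3 ⇒ U = (0, 19/56)
4. N lies on line UB with UN:NB = 4:1 ⇒ N = (0, 243/280)
5. A is the midpoint of HE ⇒ A = (1/2, 2/7)
2·[NBE] = -37/280, 2·[AHB] = -3/14
[NBE]:[AHB] = -37/280:-3/14 = 37/60

[NBE]:[AHB] = 37/60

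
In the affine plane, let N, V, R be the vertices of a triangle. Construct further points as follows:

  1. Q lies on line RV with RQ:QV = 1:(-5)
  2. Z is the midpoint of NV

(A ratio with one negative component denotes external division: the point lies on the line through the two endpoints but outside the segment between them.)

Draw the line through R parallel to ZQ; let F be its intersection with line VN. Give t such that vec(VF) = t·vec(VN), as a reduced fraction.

t = 2/5

Work in coordinates with N = (0, 0), V = (1, 0), R = (0, 1).
1. Q lies on line RV with RQ:QV = 1:(-5) ⇒ Q = (-1/4, 5/4)
2. Z is the midpoint of NV ⇒ Z = (1/2, 0)
through R parallel to ZQ: direction (-3/4, 5/4); meets VN at F = (3/5, 0)
F = V + t·(N−V) with t = 2/5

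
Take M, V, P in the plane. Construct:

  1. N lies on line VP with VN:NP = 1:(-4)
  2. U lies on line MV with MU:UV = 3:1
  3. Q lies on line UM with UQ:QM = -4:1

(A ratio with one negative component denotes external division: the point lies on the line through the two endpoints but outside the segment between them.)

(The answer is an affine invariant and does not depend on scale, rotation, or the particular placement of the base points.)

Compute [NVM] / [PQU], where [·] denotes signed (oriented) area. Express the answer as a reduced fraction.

[NVM]:[PQU] = 1/3

Set M = (0, 0), V = (1, 0), P = (0, 1); any affine frame gives the same invariant.
1. N lies on line VP with VN:NP = 1:(-4) ⇒ N = (4/3, -1/3)
2. U lies on line MV with MU:UV = 3:1 ⇒ U = (3/4, 0)
3. Q lies on line UM with UQ:QM = -4:1 ⇒ Q = (-1/4, 0)
2·[NVM] = 1/3, 2·[PQU] = 1
[NVM]:[PQU] = 1/3:1 = 1/3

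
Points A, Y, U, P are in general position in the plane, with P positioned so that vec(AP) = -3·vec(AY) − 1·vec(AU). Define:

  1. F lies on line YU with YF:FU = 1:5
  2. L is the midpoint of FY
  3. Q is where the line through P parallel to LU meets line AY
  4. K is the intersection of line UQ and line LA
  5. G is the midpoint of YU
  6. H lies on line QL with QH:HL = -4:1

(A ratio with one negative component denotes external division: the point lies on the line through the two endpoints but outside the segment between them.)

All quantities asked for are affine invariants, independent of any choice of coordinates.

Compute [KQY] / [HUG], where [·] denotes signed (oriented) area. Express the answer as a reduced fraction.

Assign A = (0, 0), Y = (1, 0), U = (0, 1), P = (-3, -1) — the answer is frame-independent, so this choice is without loss of generality.
1. F lies on line YU with YF:FU = 1:5 ⇒ F = (5/6, 1/6)
2. L is the midpoint of FY ⇒ L = (11/12, 1/12)
3. Q is where the line through P parallel to LU meets line AY ⇒ Q = (-4, 0)
4. K is the intersection of line UQ and line LA ⇒ K = (-44/7, -4/7)
5. G is the midpoint of YU ⇒ G = (1/2, 1/2)
6. H lies on line QL with QH:HL = -4:1 ⇒ H = (23/9, 1/9)
2·[KQY] = -20/7, 2·[HUG] = 5/6
[KQY]:[HUG] = -20/7:5/6 = -24/7

[KQY]:[HUG] = -24/7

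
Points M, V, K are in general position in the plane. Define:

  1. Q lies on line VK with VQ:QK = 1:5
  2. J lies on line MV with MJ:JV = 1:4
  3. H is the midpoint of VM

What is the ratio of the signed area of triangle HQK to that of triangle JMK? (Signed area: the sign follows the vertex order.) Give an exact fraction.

[HQK]:[JMK] = -25/12

Work in coordinates with M = (0, 0), V = (1, 0), K = (0, 1).
1. Q lies on line VK with VQ:QK = 1:5 ⇒ Q = (5/6, 1/6)
2. J lies on line MV with MJ:JV = 1:4 ⇒ J = (1/5, 0)
3. H is the midpoint of VM ⇒ H = (1/2, 0)
2·[HQK] = 5/12, 2·[JMK] = -1/5
[HQK]:[JMK] = 5/12:-1/5 = -25/12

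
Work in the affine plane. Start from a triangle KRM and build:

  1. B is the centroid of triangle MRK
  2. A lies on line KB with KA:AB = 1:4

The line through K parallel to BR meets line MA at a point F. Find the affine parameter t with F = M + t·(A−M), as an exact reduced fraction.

Work in coordinates with K = (0, 0), R = (1, 0), M = (0, 1).
1. B is the centroid of triangle MRK ⇒ B = (1/3, 1/3)
2. A lies on line KB with KA:AB = 1:4 ⇒ A = (1/15, 1/15)
through K parallel to BR: direction (2/3, -1/3); meets MA at F = (2/27, -1/27)
F = M + t·(A−M) with t = 10/9

t = 10/9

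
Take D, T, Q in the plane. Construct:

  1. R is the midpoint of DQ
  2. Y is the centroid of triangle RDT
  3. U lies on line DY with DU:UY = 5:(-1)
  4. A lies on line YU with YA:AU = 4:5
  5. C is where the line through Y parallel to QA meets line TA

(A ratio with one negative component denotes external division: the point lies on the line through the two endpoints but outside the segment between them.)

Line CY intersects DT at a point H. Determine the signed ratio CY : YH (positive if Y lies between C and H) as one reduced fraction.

CY:YH = 11/54

Set D = (0, 0), T = (1, 0), Q = (0, 1); any affine frame gives the same invariant.
1. R is the midpoint of DQ ⇒ R = (0, 1/2)
2. Y is the centroid of triangle RDT ⇒ Y = (1/3, 1/6)
3. U lies on line DY with DU:UY = 5:(-1) ⇒ U = (5/12, 5/24)
4. A lies on line YU with YA:AU = 4:5 ⇒ A = (10/27, 5/27)
5. C is where the line through Y parallel to QA meets line TA ⇒ C = (103/324, 65/324)
line CY meets DT at H = (9/22, 0)
Y = C + t·(H−C) with t = 11/65, so CY:YH = 11/65:54/65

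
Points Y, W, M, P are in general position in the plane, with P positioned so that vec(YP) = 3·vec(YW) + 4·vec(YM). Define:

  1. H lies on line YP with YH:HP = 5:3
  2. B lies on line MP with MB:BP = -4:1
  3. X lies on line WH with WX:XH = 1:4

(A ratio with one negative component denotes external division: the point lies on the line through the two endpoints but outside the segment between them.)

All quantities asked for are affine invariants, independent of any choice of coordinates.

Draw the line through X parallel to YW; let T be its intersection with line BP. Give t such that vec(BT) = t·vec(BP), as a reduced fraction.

t = 9/2

Set Y = (0, 0), W = (1, 0), M = (0, 1), P = (3, 4); any affine frame gives the same invariant.
1. H lies on line YP with YH:HP = 5:3 ⇒ H = (15/8, 5/2)
2. B lies on line MP with MB:BP = -4:1 ⇒ B = (4, 5)
3. X lies on line WH with WX:XH = 1:4 ⇒ X = (47/40, 1/2)
through X parallel to YW: direction (1, 0); meets BP at T = (-1/2, 1/2)
T = B + t·(P−B) with t = 9/2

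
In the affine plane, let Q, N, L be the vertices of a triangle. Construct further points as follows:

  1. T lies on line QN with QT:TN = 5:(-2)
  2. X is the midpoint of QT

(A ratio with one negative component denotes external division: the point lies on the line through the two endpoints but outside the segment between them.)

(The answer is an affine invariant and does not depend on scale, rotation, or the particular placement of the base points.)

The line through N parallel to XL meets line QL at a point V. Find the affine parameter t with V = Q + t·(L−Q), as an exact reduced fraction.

Assign Q = (0, 0), N = (1, 0), L = (0, 1) — the answer is frame-independent, so this choice is without loss of generality.
1. T lies on line QN with QT:TN = 5:(-2) ⇒ T = (5/3, 0)
2. X is the midpoint of QT ⇒ X = (5/6, 0)
through N parallel to XL: direction (-5/6, 1); meets QL at V = (0, 6/5)
V = Q + t·(L−Q) with t = 6/5

t = 6/5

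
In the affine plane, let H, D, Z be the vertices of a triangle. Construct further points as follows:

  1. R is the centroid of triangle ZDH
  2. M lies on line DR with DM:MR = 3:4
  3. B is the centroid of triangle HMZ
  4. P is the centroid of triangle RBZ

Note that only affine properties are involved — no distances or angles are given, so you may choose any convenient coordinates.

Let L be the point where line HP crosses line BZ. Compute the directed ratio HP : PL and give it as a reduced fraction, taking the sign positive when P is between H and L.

HP:PL = -16

Assign H = (0, 0), D = (1, 0), Z = (0, 1) — the answer is frame-independent, so this choice is without loss of generality.
1. R is the centroid of triangle ZDH ⇒ R = (1/3, 1/3)
2. M lies on line DR with DM:MR = 3:4 ⇒ M = (5/7, 1/7)
3. B is the centroid of triangle HMZ ⇒ B = (5/21, 8/21)
4. P is the centroid of triangle RBZ ⇒ P = (4/21, 4/7)
line HP meets BZ at L = (5/28, 15/28)
P = H + t·(L−H) with t = 16/15, so HP:PL = 16/15:-1/15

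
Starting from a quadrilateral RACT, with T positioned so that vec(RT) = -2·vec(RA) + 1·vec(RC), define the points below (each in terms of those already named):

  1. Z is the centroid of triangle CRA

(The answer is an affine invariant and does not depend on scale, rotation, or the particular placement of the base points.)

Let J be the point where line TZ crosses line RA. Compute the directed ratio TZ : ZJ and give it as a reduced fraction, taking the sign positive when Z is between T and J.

Choose coordinates R = (0, 0), A = (1, 0), C = (0, 1), T = (-2, 1).
1. Z is the centroid of triangle CRA ⇒ Z = (1/3, 1/3)
line TZ meets RA at J = (3/2, 0)
Z = T + t·(J−T) with t = 2/3, so TZ:ZJ = 2/3:1/3

TZ:ZJ = 2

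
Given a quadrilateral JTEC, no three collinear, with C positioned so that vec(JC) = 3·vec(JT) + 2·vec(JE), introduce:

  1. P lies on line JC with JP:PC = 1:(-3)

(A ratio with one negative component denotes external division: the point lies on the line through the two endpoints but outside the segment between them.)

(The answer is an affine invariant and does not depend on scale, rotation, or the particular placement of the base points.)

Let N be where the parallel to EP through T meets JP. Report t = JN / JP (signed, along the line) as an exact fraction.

Assign J = (0, 0), T = (1, 0), E = (0, 1), C = (3, 2) — the answer is frame-independent, so this choice is without loss of generality.
1. P lies on line JC with JP:PC = 1:(-3) ⇒ P = (-3/2, -1)
through T parallel to EP: direction (-3/2, -2); meets JP at N = (2, 4/3)
N = J + t·(P−J) with t = -4/3

t = -4/3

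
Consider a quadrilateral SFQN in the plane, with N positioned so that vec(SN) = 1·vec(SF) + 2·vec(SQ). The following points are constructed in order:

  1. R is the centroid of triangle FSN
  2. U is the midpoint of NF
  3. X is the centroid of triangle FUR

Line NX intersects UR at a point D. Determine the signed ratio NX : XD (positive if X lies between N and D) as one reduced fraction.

NX:XD = -4

Choose coordinates S = (0, 0), F = (1, 0), Q = (0, 1), N = (1, 2).
1. R is the centroid of triangle FSN ⇒ R = (2/3, 2/3)
2. U is the midpoint of NF ⇒ U = (1, 1)
3. X is the centroid of triangle FUR ⇒ X = (8/9, 5/9)
line NX meets UR at D = (11/12, 11/12)
X = N + t·(D−N) with t = 4/3, so NX:XD = 4/3:-1/3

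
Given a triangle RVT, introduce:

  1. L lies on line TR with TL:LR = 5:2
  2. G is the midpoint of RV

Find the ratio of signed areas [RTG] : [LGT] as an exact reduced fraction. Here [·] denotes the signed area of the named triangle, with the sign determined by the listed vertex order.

[RTG]:[LGT] = -7/5

Assign R = (0, 0), V = (1, 0), T = (0, 1) — the answer is frame-independent, so this choice is without loss of generality.
1. L lies on line TR with TL:LR = 5:2 ⇒ L = (0, 2/7)
2. G is the midpoint of RV ⇒ G = (1/2, 0)
2·[RTG] = -1/2, 2·[LGT] = 5/14
[RTG]:[LGT] = -1/2:5/14 = -7/5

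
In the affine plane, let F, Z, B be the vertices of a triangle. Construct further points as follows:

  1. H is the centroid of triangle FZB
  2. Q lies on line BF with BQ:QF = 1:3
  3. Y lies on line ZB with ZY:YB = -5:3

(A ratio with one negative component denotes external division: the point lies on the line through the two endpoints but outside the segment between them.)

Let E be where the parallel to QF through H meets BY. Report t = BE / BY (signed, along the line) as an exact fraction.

t = -2/9

Assign F = (0, 0), Z = (1, 0), B = (0, 1) — the answer is frame-independent, so this choice is without loss of generality.
1. H is the centroid of triangle FZB ⇒ H = (1/3, 1/3)
2. Q lies on line BF with BQ:QF = 1:3 ⇒ Q = (0, 3/4)
3. Y lies on line ZB with ZY:YB = -5:3 ⇒ Y = (-3/2, 5/2)
through H parallel to QF: direction (0, -3/4); meets BY at E = (1/3, 2/3)
E = B + t·(Y−B) with t = -2/9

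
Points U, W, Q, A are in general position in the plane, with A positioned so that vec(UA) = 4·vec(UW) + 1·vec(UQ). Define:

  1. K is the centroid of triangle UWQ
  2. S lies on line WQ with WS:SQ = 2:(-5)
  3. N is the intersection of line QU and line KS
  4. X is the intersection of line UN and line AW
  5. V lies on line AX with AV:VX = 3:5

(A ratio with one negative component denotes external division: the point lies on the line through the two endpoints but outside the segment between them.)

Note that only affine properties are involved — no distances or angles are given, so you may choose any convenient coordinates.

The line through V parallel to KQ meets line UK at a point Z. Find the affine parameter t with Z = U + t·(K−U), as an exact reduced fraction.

t = 11/2

Work in coordinates with U = (0, 0), W = (1, 0), Q = (0, 1), A = (4, 1).
1. K is the centroid of triangle UWQ ⇒ K = (1/3, 1/3)
2. S lies on line WQ with WS:SQ = 2:(-5) ⇒ S = (5/3, -2/3)
3. N is the intersection of line QU and line KS ⇒ N = (0, 7/12)
4. X is the intersection of line UN and line AW ⇒ X = (0, -1/3)
5. V lies on line AX with AV:VX = 3:5 ⇒ V = (5/2, 1/2)
through V parallel to KQ: direction (-1/3, 2/3); meets UK at Z = (11/6, 11/6)
Z = U + t·(K−U) with t = 11/2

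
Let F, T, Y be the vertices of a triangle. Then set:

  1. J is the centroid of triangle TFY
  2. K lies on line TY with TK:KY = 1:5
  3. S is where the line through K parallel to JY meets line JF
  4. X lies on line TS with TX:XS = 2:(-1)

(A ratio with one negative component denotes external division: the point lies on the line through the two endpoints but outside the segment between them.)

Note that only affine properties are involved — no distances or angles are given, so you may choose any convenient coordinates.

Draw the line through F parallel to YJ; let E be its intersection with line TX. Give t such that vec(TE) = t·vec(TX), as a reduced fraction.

t = 6

Assign F = (0, 0), T = (1, 0), Y = (0, 1) — the answer is frame-independent, so this choice is without loss of generality.
1. J is the centroid of triangle TFY ⇒ J = (1/3, 1/3)
2. K lies on line TY with TK:KY = 1:5 ⇒ K = (5/6, 1/6)
3. S is where the line through K parallel to JY meets line JF ⇒ S = (11/18, 11/18)
4. X lies on line TS with TX:XS = 2:(-1) ⇒ X = (2/9, 11/9)
through F parallel to YJ: direction (1/3, -2/3); meets TX at E = (-11/3, 22/3)
E = T + t·(X−T) with t = 6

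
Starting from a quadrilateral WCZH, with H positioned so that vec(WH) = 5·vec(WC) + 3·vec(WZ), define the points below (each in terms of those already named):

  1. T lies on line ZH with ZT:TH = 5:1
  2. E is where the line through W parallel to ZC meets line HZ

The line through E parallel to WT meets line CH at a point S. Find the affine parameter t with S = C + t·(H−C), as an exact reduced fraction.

Assign W = (0, 0), C = (1, 0), Z = (0, 1), H = (5, 3) — the answer is frame-independent, so this choice is without loss of generality.
1. T lies on line ZH with ZT:TH = 5:1 ⇒ T = (25/6, 8/3)
2. E is where the line through W parallel to ZC meets line HZ ⇒ E = (-5/7, 5/7)
through E parallel to WT: direction (25/6, 8/3); meets CH at S = (1345/77, 951/77)
S = C + t·(H−C) with t = 317/77

t = 317/77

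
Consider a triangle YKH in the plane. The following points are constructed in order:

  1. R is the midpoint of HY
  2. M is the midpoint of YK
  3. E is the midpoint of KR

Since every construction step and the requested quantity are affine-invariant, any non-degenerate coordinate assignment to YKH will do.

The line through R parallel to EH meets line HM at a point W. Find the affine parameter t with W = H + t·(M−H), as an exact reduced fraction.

t = 2

Set Y = (0, 0), K = (1, 0), H = (0, 1); any affine frame gives the same invariant.
1. R is the midpoint of HY ⇒ R = (0, 1/2)
2. M is the midpoint of YK ⇒ M = (1/2, 0)
3. E is the midpoint of KR ⇒ E = (1/2, 1/4)
through R parallel to EH: direction (-1/2, 3/4); meets HM at W = (1, -1)
W = H + t·(M−H) with t = 2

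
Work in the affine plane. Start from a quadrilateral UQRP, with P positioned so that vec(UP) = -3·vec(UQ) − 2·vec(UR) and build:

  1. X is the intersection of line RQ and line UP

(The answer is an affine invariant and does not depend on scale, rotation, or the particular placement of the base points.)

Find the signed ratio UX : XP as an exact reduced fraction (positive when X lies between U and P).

UX:XP = -1/6

Work in coordinates with U = (0, 0), Q = (1, 0), R = (0, 1), P = (-3, -2).
1. X is the intersection of line RQ and line UP ⇒ X = (3/5, 2/5)
X = U + t·(P−U) with t = -1/5, so UX:XP = t:(1−t) = -1/5:6/5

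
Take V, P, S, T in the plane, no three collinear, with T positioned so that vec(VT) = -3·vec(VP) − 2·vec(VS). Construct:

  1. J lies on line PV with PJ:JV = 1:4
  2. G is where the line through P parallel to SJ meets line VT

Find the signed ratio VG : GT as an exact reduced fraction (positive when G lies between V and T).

VG:GT = -5/28

Work in coordinates with V = (0, 0), P = (1, 0), S = (0, 1), T = (-3, -2).
1. J lies on line PV with PJ:JV = 1:4 ⇒ J = (4/5, 0)
2. G is where the line through P parallel to SJ meets line VT ⇒ G = (15/23, 10/23)
G = V + t·(T−V) with t = -5/23, so VG:GT = t:(1−t) = -5/23:28/23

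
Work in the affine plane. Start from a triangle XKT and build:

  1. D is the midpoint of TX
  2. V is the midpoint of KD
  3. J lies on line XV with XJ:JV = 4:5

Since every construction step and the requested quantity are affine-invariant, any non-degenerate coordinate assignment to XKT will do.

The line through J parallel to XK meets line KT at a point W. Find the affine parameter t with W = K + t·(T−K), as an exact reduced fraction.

Assign X = (0, 0), K = (1, 0), T = (0, 1) — the answer is frame-independent, so this choice is without loss of generality.
1. D is the midpoint of TX ⇒ D = (0, 1/2)
2. V is the midpoint of KD ⇒ V = (1/2, 1/4)
3. J lies on line XV with XJ:JV = 4:5 ⇒ J = (2/9, 1/9)
through J parallel to XK: direction (1, 0); meets KT at W = (8/9, 1/9)
W = K + t·(T−K) with t = 1/9

t = 1/9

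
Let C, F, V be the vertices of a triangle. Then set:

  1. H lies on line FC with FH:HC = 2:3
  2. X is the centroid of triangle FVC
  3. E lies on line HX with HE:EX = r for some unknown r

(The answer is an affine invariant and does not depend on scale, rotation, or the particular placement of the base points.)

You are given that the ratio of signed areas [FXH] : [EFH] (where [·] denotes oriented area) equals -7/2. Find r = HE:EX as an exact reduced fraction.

Set C = (0, 0), F = (1, 0), V = (0, 1); any affine frame gives the same invariant.
1. H lies on line FC with FH:HC = 2:3 ⇒ H = (3/5, 0)
2. X is the centroid of triangle FVC ⇒ X = (1/3, 1/3)
3. With HE:EX = r, write λ = r/(r+1) so E = H + λ·(X−H); E is affine-linear in λ
Every point depending on E is an affine combination of E and λ-independent points, so each such coordinate is linear in λ; the λ² term in each signed area is a multiple of (X−H)×(X−H) = 0, so 2·[FXH] and 2·[EFH] are each linear in λ. Evaluating at λ=0 and λ=1:
  2·[FXH] = 2/15,   2·[EFH] = -2/15·λ
So [FXH]:[EFH] = (2/15) / (-2/15·λ). Setting this equal to -7/2:
  2/15 = -7/2·(-2/15·λ)  ⇒  λ = 2/7
Then r = λ/(1−λ) = (2/7)/(5/7) = 2/5. Check: with r = 2/5, E = (11/21, 2/21) and [FXH]:[EFH] = -7/2 as required.

r = 2/5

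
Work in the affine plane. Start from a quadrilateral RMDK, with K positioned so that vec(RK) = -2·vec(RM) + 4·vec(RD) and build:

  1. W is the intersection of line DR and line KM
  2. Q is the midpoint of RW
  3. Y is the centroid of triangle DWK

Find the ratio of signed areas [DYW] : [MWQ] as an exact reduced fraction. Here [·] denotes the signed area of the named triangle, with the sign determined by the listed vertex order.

Set R = (0, 0), M = (1, 0), D = (0, 1), K = (-2, 4); any affine frame gives the same invariant.
1. W is the intersection of line DR and line KM ⇒ W = (0, 4/3)
2. Q is the midpoint of RW ⇒ Q = (0, 2/3)
3. Y is the centroid of triangle DWK ⇒ Y = (-2/3, 19/9)
2·[DYW] = -2/9, 2·[MWQ] = 2/3
[DYW]:[MWQ] = -2/9:2/3 = -1/3

[DYW]:[MWQ] = -1/3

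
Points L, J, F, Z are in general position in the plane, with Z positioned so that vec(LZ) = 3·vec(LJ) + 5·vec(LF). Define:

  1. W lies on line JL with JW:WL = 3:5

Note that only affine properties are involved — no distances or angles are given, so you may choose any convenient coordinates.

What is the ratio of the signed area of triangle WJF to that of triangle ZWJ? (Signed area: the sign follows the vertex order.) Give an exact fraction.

Set L = (0, 0), J = (1, 0), F = (0, 1), Z = (3, 5); any affine frame gives the same invariant.
1. W lies on line JL with JW:WL = 3:5 ⇒ W = (5/8, 0)
2·[WJF] = 3/8, 2·[ZWJ] = 15/8
[WJF]:[ZWJ] = 3/8:15/8 = 1/5

[WJF]:[ZWJ] = 1/5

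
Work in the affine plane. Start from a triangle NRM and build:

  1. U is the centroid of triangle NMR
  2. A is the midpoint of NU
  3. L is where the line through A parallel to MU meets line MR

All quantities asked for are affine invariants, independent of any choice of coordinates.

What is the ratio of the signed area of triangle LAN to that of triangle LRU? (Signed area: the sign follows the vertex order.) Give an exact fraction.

[LAN]:[LRU] = 2/3

Assign N = (0, 0), R = (1, 0), M = (0, 1) — the answer is frame-independent, so this choice is without loss of generality.
1. U is the centroid of triangle NMR ⇒ U = (1/3, 1/3)
2. A is the midpoint of NU ⇒ A = (1/6, 1/6)
3. L is where the line through A parallel to MU meets line MR ⇒ L = (-1/2, 3/2)
2·[LAN] = -1/3, 2·[LRU] = -1/2
[LAN]:[LRU] = -1/3:-1/2 = 2/3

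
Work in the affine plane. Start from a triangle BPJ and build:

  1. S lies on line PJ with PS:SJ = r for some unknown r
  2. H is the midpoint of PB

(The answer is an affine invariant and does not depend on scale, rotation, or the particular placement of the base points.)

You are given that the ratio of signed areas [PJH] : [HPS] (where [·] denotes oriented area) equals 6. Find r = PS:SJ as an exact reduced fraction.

Set B = (0, 0), P = (1, 0), J = (0, 1); any affine frame gives the same invariant.
1. With PS:SJ = r, write λ = r/(r+1) so S = P + λ·(J−P); S is affine-linear in λ
2. H is the midpoint of PB ⇒ H = (1/2, 0)
Every point depending on S is an affine combination of S and λ-independent points, so each such coordinate is linear in λ; the λ² term in each signed area is a multiple of (J−P)×(J−P) = 0, so 2·[PJH] and 2·[HPS] are each linear in λ. Evaluating at λ=0 and λ=1:
  2·[PJH] = 1/2,   2·[HPS] = 1/2·λ
So [PJH]:[HPS] = (1/2) / (1/2·λ). Setting this equal to 6:
  1/2 = 6·(1/2·λ)  ⇒  λ = 1/6
Then r = λ/(1−λ) = (1/6)/(5/6) = 1/5. Check: with r = 1/5, S = (5/6, 1/6) and [PJH]:[HPS] = 6 as required.

r = 1/5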